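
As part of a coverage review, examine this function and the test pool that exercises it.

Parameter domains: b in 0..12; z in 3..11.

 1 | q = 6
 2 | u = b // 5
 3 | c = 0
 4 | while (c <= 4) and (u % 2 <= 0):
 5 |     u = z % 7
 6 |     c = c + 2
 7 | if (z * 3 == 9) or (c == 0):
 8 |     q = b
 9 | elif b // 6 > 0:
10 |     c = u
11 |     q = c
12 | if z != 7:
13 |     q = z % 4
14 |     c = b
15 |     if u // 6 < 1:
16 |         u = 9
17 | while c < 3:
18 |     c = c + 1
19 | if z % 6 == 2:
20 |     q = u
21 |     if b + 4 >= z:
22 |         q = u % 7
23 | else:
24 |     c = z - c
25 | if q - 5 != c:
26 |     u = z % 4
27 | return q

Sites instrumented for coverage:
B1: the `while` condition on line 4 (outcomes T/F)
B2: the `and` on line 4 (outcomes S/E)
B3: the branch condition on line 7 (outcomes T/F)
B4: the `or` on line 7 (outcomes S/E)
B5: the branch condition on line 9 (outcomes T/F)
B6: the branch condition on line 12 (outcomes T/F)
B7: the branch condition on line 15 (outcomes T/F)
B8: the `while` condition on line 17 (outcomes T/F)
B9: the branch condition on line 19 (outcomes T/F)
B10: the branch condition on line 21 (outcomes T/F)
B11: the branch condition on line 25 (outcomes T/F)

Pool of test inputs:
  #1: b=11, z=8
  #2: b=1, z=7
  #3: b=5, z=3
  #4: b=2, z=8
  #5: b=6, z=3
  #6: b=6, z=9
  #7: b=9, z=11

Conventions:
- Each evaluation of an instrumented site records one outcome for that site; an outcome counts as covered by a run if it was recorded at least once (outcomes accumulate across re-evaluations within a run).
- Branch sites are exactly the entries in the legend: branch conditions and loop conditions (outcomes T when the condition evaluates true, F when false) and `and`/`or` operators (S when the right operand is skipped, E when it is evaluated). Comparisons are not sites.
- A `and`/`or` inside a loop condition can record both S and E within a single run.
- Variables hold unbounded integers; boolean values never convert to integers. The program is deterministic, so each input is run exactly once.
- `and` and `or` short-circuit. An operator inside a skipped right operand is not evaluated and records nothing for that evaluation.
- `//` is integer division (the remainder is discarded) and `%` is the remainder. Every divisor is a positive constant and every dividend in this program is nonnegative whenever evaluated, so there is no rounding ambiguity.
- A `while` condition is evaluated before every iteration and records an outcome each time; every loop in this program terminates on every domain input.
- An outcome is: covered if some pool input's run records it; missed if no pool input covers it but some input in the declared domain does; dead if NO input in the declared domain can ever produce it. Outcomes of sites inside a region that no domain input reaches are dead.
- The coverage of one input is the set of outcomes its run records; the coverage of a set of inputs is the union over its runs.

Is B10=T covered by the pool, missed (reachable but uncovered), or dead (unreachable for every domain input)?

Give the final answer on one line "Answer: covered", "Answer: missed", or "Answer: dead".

B10=T is recorded by pool input(s) 1 -> covered

Answer: covered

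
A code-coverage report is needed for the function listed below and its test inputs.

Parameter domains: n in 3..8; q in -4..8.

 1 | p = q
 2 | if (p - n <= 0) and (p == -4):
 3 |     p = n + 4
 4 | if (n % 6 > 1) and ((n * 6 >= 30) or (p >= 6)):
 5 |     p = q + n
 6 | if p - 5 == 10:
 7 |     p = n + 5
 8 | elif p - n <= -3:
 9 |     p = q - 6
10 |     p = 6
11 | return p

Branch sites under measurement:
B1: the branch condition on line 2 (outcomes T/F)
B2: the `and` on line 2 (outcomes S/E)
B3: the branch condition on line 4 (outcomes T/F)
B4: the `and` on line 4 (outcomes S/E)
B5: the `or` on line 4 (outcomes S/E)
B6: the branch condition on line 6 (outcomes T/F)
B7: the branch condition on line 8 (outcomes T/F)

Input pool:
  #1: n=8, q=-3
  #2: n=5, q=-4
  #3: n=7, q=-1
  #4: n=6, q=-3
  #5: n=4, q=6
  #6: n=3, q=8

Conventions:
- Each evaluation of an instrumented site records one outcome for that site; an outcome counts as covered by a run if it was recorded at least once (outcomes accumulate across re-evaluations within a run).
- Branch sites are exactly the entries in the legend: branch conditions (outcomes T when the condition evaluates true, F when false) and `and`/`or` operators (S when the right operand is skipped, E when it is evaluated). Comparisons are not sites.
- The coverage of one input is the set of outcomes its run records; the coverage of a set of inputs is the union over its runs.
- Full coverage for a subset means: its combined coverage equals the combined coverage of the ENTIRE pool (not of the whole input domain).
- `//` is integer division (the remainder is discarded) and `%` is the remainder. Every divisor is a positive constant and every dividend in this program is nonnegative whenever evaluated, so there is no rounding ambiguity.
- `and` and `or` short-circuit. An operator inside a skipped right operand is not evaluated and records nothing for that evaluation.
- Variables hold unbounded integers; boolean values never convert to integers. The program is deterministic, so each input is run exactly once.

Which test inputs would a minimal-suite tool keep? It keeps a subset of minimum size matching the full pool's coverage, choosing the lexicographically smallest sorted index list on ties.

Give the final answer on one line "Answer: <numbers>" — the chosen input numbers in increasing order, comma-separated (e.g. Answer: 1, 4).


run #1 (n=8, q=-3) runs B2->E, B1->F, B4->E, B5->S, B3->T, B6->F, B7->T; records B1=F, B2=E, B3=T, B4=E, B5=S, B6=F, B7=T
run #2 (n=5, q=-4) runs B2->E, B1->T, B4->E, B5->S, B3->T, B6->F, B7->T; records B1=T, B2=E, B3=T, B4=E, B5=S, B6=F, B7=T
run #3 (n=7, q=-1) runs B2->E, B1->F, B4->S, B3->F, B6->F, B7->T; records B1=F, B2=E, B3=F, B4=S, B6=F, B7=T
run #4 (n=6, q=-3) runs B2->E, B1->F, B4->S, B3->F, B6->F, B7->T; records B1=F, B2=E, B3=F, B4=S, B6=F, B7=T
run #5 (n=4, q=6) runs B2->S, B1->F, B4->E, B5->E, B3->T, B6->F, B7->F; records B1=F, B2=S, B3=T, B4=E, B5=E, B6=F, B7=F
run #6 (n=3, q=8) runs B2->S, B1->F, B4->E, B5->E, B3->T, B6->F, B7->F; records B1=F, B2=S, B3=T, B4=E, B5=E, B6=F, B7=F
together the pool reaches 13 outcomes: B1=T, B1=F, B2=S, B2=E, B3=T, B3=F, B4=S, B4=E, B5=S, B5=E, B6=F, B7=T, B7=F
size 1 is not enough: best union over all size-1 subsets is 7/13
size 2 is not enough: best union over all size-2 subsets is 11/13
the canonical winner is {2, 3, 5}: size 3, full 13-outcome coverage, earliest index list among size-3 covers
Answer: 2, 3, 5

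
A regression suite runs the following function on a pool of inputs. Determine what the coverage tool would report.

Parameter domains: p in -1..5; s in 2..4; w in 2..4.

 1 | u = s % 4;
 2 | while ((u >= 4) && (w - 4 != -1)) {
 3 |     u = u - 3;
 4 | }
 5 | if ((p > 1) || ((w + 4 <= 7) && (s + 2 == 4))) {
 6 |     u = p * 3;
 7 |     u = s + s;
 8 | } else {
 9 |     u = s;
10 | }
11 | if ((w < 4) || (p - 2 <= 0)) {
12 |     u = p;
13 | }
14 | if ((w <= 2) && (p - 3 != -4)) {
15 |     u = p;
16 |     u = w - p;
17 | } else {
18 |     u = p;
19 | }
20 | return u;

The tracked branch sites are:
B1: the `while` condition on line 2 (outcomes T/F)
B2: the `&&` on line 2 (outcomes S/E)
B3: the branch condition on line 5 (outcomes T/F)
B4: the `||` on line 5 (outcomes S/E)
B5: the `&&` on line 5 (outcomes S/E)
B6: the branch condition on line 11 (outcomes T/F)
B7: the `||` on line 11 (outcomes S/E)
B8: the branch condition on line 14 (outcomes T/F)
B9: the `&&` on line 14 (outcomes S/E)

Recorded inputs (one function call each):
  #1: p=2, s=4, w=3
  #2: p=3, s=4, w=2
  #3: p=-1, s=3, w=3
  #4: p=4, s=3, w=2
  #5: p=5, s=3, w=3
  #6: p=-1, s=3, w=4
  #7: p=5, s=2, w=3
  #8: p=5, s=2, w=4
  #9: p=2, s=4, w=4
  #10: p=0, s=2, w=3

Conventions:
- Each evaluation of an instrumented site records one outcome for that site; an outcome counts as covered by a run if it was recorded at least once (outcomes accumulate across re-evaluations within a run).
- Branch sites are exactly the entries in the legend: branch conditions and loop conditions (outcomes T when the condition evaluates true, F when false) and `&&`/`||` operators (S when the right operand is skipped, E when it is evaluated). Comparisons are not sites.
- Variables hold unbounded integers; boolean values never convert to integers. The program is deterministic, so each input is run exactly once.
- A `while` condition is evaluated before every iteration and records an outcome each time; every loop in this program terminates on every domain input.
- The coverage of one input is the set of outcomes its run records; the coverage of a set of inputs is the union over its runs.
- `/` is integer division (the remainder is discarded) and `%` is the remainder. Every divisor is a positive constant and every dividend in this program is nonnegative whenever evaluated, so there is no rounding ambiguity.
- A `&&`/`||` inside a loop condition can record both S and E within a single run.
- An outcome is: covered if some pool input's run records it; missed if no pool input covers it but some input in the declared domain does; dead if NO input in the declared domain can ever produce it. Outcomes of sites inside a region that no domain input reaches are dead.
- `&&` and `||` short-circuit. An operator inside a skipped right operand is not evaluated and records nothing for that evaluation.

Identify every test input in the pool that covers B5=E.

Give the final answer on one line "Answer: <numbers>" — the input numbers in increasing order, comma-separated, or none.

input #1 (p=2, s=4, w=3): does not produce B5=E
input #2 (p=3, s=4, w=2): does not produce B5=E
input #3 (p=-1, s=3, w=3): produces B5=E
input #4 (p=4, s=3, w=2): does not produce B5=E
input #5 (p=5, s=3, w=3): does not produce B5=E
input #6 (p=-1, s=3, w=4): does not produce B5=E
input #7 (p=5, s=2, w=3): does not produce B5=E
input #8 (p=5, s=2, w=4): does not produce B5=E
input #9 (p=2, s=4, w=4): does not produce B5=E
input #10 (p=0, s=2, w=3): produces B5=E

Answer: 3, 10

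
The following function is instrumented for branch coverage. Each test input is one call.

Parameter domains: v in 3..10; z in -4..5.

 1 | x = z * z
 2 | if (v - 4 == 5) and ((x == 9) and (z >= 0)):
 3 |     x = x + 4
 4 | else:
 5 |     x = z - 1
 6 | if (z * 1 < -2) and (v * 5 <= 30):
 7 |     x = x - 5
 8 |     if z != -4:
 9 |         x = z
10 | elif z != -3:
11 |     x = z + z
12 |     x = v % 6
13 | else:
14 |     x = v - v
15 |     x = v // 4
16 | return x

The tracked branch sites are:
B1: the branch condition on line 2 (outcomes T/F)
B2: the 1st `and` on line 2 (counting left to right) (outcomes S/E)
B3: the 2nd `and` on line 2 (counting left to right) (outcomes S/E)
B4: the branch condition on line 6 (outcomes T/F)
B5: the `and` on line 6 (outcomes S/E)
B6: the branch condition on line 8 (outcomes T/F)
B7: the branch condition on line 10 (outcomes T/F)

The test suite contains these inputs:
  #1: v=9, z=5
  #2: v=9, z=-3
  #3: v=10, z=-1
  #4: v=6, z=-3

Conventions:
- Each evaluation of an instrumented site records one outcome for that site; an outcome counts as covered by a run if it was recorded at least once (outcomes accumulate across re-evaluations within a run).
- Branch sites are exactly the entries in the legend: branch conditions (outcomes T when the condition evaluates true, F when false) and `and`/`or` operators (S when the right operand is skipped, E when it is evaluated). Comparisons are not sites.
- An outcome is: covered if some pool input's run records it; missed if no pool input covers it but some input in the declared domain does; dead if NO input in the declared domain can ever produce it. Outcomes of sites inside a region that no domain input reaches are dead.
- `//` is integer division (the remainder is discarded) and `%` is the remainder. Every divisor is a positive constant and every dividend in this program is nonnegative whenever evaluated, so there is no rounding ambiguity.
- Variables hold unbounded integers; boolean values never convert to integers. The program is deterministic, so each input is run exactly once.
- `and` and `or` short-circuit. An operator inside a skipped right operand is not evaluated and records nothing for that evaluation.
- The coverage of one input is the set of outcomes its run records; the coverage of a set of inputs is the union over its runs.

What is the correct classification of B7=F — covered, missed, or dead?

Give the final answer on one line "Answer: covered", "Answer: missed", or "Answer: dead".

B7=F is recorded by pool input(s) 2 -> covered

Answer: covered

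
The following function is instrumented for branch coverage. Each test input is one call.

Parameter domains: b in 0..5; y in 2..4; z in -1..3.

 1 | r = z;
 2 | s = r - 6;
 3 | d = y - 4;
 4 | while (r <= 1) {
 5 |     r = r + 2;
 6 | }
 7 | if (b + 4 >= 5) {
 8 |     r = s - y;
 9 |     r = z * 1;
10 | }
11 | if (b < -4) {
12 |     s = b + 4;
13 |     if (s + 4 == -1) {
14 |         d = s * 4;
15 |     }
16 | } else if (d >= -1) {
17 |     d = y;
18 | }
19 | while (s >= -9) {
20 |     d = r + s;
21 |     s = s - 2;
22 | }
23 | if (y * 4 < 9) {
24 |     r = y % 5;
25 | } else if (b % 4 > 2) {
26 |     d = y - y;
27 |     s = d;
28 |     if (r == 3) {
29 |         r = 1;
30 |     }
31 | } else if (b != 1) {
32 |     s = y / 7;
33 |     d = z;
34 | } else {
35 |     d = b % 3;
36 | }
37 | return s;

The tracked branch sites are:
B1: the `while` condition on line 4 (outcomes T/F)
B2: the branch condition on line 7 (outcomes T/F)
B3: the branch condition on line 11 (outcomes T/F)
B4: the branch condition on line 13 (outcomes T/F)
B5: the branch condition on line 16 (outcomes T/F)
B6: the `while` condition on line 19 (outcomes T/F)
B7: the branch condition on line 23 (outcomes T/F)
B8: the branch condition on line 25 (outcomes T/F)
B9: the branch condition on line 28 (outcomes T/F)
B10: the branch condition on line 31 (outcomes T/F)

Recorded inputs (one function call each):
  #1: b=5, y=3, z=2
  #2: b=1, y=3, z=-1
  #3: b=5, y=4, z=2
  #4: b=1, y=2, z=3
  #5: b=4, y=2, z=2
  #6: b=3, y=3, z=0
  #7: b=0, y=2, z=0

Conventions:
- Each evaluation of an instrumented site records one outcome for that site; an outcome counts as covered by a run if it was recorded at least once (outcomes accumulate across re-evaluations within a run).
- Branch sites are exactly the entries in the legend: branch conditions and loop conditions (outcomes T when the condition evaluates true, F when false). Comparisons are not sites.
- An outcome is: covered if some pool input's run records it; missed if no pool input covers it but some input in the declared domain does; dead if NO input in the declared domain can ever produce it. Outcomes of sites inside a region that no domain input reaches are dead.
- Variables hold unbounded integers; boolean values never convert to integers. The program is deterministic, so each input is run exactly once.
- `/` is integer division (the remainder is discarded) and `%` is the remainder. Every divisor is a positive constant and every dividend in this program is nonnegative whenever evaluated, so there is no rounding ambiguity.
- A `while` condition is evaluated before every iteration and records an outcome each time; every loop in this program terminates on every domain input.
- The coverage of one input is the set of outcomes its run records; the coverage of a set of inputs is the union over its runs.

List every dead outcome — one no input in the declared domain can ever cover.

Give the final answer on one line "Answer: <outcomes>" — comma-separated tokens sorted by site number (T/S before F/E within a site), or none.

sweeping the full domain (90 inputs) for each outcome:
  B3=T: unreachable across the whole domain -> dead
  B4=T: unreachable across the whole domain -> dead
  B4=F: unreachable across the whole domain -> dead
  reachable outcomes have witnesses, e.g. B1=T (e.g. b=0, y=2, z=-1), B1=F (e.g. b=0, y=2, z=-1), B2=T (e.g. b=1, y=2, z=-1), B2=F (e.g. b=0, y=2, z=-1)

Answer: B3=T, B4=T, B4=F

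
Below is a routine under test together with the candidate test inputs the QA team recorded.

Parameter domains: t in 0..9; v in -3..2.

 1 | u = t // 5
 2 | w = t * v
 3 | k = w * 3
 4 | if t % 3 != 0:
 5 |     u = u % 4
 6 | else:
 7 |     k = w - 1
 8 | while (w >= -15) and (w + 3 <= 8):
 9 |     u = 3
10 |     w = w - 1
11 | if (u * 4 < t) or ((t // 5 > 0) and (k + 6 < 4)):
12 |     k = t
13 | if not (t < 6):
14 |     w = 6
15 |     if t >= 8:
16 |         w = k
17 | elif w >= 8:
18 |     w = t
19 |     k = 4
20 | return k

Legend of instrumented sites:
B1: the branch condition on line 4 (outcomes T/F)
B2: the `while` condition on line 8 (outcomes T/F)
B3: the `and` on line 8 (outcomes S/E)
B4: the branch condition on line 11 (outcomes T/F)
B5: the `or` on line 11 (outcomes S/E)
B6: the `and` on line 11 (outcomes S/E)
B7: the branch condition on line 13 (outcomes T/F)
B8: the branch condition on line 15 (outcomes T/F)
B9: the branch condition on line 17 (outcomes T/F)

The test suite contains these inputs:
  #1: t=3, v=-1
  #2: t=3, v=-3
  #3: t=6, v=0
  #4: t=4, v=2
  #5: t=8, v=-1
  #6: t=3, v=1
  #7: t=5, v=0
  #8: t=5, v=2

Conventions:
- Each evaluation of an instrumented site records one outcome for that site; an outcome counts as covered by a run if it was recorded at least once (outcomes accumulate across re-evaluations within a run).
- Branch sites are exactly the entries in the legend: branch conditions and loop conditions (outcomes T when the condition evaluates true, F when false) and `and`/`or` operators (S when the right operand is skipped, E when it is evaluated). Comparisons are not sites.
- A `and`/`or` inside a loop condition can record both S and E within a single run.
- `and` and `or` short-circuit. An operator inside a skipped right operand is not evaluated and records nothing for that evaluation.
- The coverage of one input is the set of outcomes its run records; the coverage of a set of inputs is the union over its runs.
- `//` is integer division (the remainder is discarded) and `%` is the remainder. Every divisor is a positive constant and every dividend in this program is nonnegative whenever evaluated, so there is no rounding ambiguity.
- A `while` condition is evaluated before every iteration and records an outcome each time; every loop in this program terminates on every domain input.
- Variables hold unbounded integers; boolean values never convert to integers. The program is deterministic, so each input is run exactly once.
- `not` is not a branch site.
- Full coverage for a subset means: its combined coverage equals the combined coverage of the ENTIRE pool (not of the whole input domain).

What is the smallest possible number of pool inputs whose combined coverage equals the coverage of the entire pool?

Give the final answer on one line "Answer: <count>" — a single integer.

#1 (t=3, v=-1) -> B1->F, B3->E, B2->T, B3->E, B2->T, B3->E, B2->T, B3->E, B2->T, B3->E, B2->T, B3->E, B2->T, B3->E, ...; covered: B1=F, B2=T, B2=F, B3=S, B3=E, B4=F, B5=E, B6=S, B7=F, B9=F
#2 (t=3, v=-3) -> B1->F, B3->E, B2->T, B3->E, B2->T, B3->E, B2->T, B3->E, B2->T, B3->E, B2->T, B3->E, B2->T, B3->E, ...; covered: B1=F, B2=T, B2=F, B3=S, B3=E, B4=F, B5=E, B6=S, B7=F, B9=F
#3 (t=6, v=0) -> B1->F, B3->E, B2->T, B3->E, B2->T, B3->E, B2->T, B3->E, B2->T, B3->E, B2->T, B3->E, B2->T, B3->E, ...; covered: B1=F, B2=T, B2=F, B3=S, B3=E, B4=F, B5=E, B6=E, B7=T, B8=F
#4 (t=4, v=2) -> B1->T, B3->E, B2->F, B5->S, B4->T, B7->F, B9->T; covered: B1=T, B2=F, B3=E, B4=T, B5=S, B7=F, B9=T
#5 (t=8, v=-1) -> B1->T, B3->E, B2->T, B3->E, B2->T, B3->E, B2->T, B3->E, B2->T, B3->E, B2->T, B3->E, B2->T, B3->E, ...; covered: B1=T, B2=T, B2=F, B3=S, B3=E, B4=T, B5=E, B6=E, B7=T, B8=T
#6 (t=3, v=1) -> B1->F, B3->E, B2->T, B3->E, B2->T, B3->E, B2->T, B3->E, B2->T, B3->E, B2->T, B3->E, B2->T, B3->E, ...; covered: B1=F, B2=T, B2=F, B3=S, B3=E, B4=F, B5=E, B6=S, B7=F, B9=F
#7 (t=5, v=0) -> B1->T, B3->E, B2->T, B3->E, B2->T, B3->E, B2->T, B3->E, B2->T, B3->E, B2->T, B3->E, B2->T, B3->E, ...; covered: B1=T, B2=T, B2=F, B3=S, B3=E, B4=F, B5=E, B6=E, B7=F, B9=F
#8 (t=5, v=2) -> B1->T, B3->E, B2->F, B5->S, B4->T, B7->F, B9->T; covered: B1=T, B2=F, B3=E, B4=T, B5=S, B7=F, B9=T
the full pool covers 18 outcomes: B1=T, B1=F, B2=T, B2=F, B3=S, B3=E, B4=T, B4=F, B5=S, B5=E, B6=S, B6=E, B7=T, B7=F, B8=T, B8=F, B9=T, B9=F
size 1 is not enough: best union over all size-1 subsets is 10/18
size 2 is not enough: best union over all size-2 subsets is 15/18
size 3 is not enough: best union over all size-3 subsets is 17/18
size 4: inputs {1, 3, 4, 5} cover all 18 outcomes, and no lexicographically smaller subset of this size does

Answer: 4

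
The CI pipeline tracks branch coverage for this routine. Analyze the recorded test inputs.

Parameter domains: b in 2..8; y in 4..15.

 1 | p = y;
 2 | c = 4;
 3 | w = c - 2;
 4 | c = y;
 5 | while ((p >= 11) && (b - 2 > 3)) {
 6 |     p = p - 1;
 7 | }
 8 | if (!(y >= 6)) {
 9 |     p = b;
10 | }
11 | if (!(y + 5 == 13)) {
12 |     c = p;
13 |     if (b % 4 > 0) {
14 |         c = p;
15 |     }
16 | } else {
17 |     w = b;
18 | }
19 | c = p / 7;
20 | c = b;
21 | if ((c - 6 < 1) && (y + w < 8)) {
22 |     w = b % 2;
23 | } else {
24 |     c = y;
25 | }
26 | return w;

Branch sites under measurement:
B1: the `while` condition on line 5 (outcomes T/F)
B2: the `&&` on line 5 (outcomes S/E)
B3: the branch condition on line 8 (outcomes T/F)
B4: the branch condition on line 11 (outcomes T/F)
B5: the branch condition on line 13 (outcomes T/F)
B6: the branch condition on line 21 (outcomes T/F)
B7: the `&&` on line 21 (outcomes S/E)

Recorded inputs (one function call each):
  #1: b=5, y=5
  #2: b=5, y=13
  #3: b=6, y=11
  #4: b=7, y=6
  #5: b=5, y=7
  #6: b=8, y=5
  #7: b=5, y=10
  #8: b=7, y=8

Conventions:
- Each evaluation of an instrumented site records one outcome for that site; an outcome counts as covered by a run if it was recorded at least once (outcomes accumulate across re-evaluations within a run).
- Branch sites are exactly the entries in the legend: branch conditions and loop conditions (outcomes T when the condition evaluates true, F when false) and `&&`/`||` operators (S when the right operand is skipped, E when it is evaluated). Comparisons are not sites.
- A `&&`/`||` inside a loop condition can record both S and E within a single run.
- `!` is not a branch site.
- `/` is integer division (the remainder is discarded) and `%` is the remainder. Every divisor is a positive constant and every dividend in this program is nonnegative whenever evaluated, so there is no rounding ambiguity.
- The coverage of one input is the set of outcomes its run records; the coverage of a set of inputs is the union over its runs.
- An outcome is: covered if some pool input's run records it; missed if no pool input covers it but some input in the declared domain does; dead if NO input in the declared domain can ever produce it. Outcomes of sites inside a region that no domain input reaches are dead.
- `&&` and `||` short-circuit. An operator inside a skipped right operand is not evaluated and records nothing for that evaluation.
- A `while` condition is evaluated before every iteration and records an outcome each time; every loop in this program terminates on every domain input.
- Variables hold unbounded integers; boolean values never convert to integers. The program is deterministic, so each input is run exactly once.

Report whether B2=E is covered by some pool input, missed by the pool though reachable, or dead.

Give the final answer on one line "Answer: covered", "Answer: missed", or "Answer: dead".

B2=E is recorded by pool input(s) 2, 3 -> covered

Answer: covered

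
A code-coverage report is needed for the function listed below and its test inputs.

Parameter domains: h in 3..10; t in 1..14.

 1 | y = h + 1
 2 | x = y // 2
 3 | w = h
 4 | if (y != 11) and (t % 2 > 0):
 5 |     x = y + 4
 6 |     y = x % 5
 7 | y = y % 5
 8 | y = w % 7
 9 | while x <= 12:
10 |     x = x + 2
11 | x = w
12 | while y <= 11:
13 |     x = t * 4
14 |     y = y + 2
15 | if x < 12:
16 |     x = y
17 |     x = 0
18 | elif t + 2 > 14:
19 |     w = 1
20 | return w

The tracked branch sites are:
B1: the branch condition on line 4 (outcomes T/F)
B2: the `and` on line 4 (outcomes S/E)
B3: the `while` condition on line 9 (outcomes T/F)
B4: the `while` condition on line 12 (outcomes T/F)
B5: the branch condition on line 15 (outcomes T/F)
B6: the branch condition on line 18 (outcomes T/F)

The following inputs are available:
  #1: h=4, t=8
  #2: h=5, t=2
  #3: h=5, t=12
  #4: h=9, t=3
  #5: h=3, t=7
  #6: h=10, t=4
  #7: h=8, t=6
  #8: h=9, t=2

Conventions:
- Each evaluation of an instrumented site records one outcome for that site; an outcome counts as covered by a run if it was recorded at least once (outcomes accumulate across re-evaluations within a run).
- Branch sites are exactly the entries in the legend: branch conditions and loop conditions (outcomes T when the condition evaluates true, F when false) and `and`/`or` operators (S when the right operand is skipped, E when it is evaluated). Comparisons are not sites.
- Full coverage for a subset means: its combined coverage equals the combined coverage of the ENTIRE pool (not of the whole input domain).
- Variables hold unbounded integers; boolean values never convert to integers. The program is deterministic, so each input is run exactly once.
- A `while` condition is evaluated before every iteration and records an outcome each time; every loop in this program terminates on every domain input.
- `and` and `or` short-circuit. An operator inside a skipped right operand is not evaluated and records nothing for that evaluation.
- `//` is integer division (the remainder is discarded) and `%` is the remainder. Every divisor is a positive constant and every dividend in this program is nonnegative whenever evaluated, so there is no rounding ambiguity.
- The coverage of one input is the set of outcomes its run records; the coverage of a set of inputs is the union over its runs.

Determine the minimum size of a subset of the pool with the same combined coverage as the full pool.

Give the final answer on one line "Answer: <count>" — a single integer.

run #1 (h=4, t=8) records B1=F, B2=E, B3=T, B3=F, B4=T, B4=F, B5=F, B6=F
run #2 (h=5, t=2) records B1=F, B2=E, B3=T, B3=F, B4=T, B4=F, B5=T
run #3 (h=5, t=12) records B1=F, B2=E, B3=T, B3=F, B4=T, B4=F, B5=F, B6=F
run #4 (h=9, t=3) records B1=T, B2=E, B3=F, B4=T, B4=F, B5=F, B6=F
run #5 (h=3, t=7) records B1=T, B2=E, B3=T, B3=F, B4=T, B4=F, B5=F, B6=F
run #6 (h=10, t=4) records B1=F, B2=S, B3=T, B3=F, B4=T, B4=F, B5=F, B6=F
run #7 (h=8, t=6) records B1=F, B2=E, B3=T, B3=F, B4=T, B4=F, B5=F, B6=F
run #8 (h=9, t=2) records B1=F, B2=E, B3=T, B3=F, B4=T, B4=F, B5=T
the full pool covers 11 outcomes: B1=T, B1=F, B2=S, B2=E, B3=T, B3=F, B4=T, B4=F, B5=T, B5=F, B6=F
every size-1 subset falls short of the 11 outcomes (best: 8/11)
every size-2 subset falls short of the 11 outcomes (best: 10/11)
inputs {2, 4, 6} (size 3) cover everything; no size-3 subset with a lexicographically smaller index list covers all 11

Answer: 3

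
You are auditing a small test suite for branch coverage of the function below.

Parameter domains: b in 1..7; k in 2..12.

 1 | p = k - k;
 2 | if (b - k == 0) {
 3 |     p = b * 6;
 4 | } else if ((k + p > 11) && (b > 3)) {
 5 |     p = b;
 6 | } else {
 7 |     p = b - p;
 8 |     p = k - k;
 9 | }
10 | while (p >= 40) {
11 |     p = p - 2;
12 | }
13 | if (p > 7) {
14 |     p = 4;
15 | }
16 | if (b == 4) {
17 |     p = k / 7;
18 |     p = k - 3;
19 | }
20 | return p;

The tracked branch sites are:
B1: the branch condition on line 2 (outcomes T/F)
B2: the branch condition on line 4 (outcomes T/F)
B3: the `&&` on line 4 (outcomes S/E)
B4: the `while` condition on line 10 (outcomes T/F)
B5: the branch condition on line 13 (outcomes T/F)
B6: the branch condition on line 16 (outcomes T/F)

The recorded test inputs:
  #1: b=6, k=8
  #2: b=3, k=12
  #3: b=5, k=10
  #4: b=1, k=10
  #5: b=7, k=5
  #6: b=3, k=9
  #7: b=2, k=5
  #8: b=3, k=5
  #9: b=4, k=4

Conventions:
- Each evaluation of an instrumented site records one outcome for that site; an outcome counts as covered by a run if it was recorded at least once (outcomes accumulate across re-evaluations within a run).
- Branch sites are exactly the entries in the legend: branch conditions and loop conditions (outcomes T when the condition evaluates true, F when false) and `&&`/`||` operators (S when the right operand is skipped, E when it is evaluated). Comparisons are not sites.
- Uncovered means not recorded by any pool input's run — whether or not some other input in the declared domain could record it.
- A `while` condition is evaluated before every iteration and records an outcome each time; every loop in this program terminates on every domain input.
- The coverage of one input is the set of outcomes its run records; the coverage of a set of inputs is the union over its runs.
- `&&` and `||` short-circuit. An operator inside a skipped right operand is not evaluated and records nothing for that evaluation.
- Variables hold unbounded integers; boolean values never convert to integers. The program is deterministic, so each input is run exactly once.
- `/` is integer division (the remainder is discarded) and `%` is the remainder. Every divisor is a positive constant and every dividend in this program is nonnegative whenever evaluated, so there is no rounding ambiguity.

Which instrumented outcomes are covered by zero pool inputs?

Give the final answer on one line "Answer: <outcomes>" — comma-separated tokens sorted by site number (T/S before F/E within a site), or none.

input #1 (b=6, k=8): covers B1=F, B2=F, B3=S, B4=F, B5=F, B6=F
input #2 (b=3, k=12): covers B1=F, B2=F, B3=E, B4=F, B5=F, B6=F
input #3 (b=5, k=10): covers B1=F, B2=F, B3=S, B4=F, B5=F, B6=F
input #4 (b=1, k=10): covers B1=F, B2=F, B3=S, B4=F, B5=F, B6=F
input #5 (b=7, k=5): covers B1=F, B2=F, B3=S, B4=F, B5=F, B6=F
input #6 (b=3, k=9): covers B1=F, B2=F, B3=S, B4=F, B5=F, B6=F
input #7 (b=2, k=5): covers B1=F, B2=F, B3=S, B4=F, B5=F, B6=F
input #8 (b=3, k=5): covers B1=F, B2=F, B3=S, B4=F, B5=F, B6=F
input #9 (b=4, k=4): covers B1=T, B4=F, B5=T, B6=T
union over the pool: B1=T, B1=F, B2=F, B3=S, B3=E, B4=F, B5=T, B5=F, B6=T, B6=F
uncovered (2 of 12): B2=T, B4=T

Answer: B2=T, B4=T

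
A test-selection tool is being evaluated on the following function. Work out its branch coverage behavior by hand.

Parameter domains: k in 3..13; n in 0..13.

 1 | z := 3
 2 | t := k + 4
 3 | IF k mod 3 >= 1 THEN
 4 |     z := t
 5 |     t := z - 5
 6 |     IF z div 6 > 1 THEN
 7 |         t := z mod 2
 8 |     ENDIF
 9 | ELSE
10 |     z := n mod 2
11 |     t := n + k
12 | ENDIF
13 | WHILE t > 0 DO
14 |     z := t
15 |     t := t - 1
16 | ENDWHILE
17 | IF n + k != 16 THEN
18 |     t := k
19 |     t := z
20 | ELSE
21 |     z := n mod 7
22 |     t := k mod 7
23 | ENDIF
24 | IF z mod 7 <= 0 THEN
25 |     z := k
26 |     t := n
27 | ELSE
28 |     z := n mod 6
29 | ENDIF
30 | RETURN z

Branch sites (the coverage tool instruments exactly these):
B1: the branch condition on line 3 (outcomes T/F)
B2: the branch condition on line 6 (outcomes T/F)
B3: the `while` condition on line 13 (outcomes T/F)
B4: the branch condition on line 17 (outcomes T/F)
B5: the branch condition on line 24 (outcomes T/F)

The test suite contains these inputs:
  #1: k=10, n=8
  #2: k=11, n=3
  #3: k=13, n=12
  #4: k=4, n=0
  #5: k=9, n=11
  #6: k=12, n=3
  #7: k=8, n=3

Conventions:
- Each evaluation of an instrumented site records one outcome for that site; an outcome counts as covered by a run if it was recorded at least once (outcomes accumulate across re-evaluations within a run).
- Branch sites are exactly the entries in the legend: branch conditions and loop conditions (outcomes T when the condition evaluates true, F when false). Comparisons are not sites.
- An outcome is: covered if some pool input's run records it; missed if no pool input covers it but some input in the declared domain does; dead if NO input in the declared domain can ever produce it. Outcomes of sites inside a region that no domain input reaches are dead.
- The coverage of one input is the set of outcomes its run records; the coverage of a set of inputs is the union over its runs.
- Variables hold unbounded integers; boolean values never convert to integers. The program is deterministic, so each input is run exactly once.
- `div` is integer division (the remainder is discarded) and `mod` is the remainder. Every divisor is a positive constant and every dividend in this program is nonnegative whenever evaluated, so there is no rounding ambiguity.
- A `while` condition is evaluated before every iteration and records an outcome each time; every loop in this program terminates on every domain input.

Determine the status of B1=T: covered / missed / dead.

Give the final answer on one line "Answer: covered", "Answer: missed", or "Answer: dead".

B1=T is recorded by pool input(s) 1, 2, 3, 4, 7 -> covered

Answer: covered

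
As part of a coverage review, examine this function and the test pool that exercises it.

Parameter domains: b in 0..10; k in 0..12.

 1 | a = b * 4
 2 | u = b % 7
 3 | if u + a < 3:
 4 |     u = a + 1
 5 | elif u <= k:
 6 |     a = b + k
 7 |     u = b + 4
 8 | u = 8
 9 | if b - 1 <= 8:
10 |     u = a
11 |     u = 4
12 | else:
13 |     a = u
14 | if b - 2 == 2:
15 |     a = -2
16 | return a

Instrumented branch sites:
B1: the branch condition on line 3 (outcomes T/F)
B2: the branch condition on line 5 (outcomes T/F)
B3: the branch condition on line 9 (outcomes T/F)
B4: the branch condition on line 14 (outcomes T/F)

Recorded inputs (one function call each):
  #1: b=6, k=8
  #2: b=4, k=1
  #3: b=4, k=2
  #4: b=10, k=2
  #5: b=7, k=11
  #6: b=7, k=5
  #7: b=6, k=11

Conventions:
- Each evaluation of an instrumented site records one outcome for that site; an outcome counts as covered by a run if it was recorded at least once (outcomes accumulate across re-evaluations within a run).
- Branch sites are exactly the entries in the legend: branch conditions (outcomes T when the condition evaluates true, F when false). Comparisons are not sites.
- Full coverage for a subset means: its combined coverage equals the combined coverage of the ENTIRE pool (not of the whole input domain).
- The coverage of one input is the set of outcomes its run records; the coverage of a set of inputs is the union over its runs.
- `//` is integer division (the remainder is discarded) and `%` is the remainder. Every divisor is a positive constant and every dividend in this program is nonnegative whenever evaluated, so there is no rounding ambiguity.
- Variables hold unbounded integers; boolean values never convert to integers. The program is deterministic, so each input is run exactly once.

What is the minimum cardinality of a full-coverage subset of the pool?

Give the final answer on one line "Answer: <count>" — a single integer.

input #1, b=6, k=8: events B1->F, B2->T, B3->T, B4->F; outcomes B1=F, B2=T, B3=T, B4=F
input #2, b=4, k=1: events B1->F, B2->F, B3->T, B4->T; outcomes B1=F, B2=F, B3=T, B4=T
input #3, b=4, k=2: events B1->F, B2->F, B3->T, B4->T; outcomes B1=F, B2=F, B3=T, B4=T
input #4, b=10, k=2: events B1->F, B2->F, B3->F, B4->F; outcomes B1=F, B2=F, B3=F, B4=F
input #5, b=7, k=11: events B1->F, B2->T, B3->T, B4->F; outcomes B1=F, B2=T, B3=T, B4=F
input #6, b=7, k=5: events B1->F, B2->T, B3->T, B4->F; outcomes B1=F, B2=T, B3=T, B4=F
input #7, b=6, k=11: events B1->F, B2->T, B3->T, B4->F; outcomes B1=F, B2=T, B3=T, B4=F
pool-wide coverage (7 outcomes): B1=F, B2=T, B2=F, B3=T, B3=F, B4=T, B4=F
no size-1 subset reaches all 7 outcomes (best union: 4/7)
no size-2 subset reaches all 7 outcomes (best union: 6/7)
inputs {1, 2, 4} (size 3) cover everything; no size-3 subset with a lexicographically smaller index list covers all 7

Answer: 3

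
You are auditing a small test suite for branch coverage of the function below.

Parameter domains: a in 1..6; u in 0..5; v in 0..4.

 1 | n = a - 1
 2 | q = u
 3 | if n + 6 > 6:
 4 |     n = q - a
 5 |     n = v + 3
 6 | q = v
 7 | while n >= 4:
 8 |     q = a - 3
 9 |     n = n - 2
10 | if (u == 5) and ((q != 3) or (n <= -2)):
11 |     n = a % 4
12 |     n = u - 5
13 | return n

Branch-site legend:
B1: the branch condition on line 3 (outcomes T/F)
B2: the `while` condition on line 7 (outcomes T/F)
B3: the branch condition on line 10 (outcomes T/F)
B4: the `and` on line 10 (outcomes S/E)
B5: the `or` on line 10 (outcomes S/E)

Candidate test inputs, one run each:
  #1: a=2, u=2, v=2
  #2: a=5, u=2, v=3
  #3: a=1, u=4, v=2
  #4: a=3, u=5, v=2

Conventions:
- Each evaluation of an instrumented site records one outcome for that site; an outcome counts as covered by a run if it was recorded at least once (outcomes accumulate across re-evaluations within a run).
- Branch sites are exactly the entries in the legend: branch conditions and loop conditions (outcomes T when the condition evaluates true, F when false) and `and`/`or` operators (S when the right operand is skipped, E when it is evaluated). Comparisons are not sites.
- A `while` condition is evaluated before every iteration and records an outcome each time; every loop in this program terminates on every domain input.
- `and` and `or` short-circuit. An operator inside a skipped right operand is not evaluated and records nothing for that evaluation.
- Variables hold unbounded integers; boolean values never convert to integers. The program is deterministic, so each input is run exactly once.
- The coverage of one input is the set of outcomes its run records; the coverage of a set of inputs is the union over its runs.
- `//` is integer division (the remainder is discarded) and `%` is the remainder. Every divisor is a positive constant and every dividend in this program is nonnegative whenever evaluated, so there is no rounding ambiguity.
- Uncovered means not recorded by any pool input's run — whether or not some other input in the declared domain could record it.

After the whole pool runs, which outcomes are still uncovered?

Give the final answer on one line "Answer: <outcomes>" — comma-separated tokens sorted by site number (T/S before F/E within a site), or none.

run #1 (a=2, u=2, v=2) runs B1->T, B2->T, B2->F, B4->S, B3->F; records B1=T, B2=T, B2=F, B3=F, B4=S
run #2 (a=5, u=2, v=3) runs B1->T, B2->T, B2->T, B2->F, B4->S, B3->F; records B1=T, B2=T, B2=F, B3=F, B4=S
run #3 (a=1, u=4, v=2) runs B1->F, B2->F, B4->S, B3->F; records B1=F, B2=F, B3=F, B4=S
run #4 (a=3, u=5, v=2) runs B1->T, B2->T, B2->F, B4->E, B5->S, B3->T; records B1=T, B2=T, B2=F, B3=T, B4=E, B5=S
union over the pool: B1=T, B1=F, B2=T, B2=F, B3=T, B3=F, B4=S, B4=E, B5=S
uncovered (1 of 10): B5=E

Answer: B5=E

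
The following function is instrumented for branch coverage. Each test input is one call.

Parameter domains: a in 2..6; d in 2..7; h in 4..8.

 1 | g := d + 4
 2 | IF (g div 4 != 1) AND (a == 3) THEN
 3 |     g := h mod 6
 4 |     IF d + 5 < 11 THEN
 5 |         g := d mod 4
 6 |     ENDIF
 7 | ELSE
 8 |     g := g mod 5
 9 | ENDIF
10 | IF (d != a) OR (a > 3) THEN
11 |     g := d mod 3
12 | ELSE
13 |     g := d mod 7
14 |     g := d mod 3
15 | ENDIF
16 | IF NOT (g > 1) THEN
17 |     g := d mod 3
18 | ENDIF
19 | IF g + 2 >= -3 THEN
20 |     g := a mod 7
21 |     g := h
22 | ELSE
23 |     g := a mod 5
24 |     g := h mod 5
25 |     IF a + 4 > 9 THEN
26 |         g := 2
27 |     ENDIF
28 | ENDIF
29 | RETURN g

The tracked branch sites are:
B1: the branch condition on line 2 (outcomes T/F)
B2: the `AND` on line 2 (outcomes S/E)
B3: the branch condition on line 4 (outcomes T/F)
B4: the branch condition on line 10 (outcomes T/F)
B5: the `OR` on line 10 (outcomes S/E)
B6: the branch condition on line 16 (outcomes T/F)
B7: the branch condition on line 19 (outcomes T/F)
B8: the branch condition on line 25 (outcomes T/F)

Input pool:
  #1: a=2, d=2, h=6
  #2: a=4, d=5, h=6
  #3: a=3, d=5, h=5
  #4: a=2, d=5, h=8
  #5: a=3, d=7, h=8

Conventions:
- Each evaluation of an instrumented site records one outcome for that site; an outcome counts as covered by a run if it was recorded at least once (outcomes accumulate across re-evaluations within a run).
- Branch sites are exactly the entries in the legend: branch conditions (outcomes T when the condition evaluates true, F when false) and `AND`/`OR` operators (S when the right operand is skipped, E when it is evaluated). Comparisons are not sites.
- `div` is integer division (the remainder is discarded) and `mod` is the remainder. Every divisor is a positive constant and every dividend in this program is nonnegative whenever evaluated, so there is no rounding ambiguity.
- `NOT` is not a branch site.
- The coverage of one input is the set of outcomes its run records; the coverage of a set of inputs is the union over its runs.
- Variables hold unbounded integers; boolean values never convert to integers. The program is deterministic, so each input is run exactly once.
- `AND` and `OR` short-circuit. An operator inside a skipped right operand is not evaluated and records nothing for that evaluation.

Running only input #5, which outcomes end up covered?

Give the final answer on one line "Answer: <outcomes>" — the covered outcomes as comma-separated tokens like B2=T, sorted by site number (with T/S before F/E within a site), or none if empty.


Event log for input #5 (a=3, d=7, h=8):
  B2->E, B1->T, B3->F, B5->S, B4->T, B6->T, B7->T
deduplicating events, the covered set is: B1=T, B2=E, B3=F, B4=T, B5=S, B6=T, B7=T
Answer: B1=T, B2=E, B3=F, B4=T, B5=S, B6=T, B7=T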